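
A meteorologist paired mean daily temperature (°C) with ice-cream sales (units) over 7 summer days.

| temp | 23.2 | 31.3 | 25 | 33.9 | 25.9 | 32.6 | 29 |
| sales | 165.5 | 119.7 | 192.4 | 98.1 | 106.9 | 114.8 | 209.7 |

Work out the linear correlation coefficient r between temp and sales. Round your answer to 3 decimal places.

-0.535

n = 7, Σx = 200.9, Σy = 1007.1, Σx² = 5866.71, Σy² = 156940.45, Σxy = 28314.29
nΣxy − ΣxΣy = 198200.03 − 202326.39 = -4126.36
nΣx² − (Σx)² = 41066.97 − 40360.81 = 706.16; nΣy² − (Σy)² = 1098583.15 − 1014250.41 = 84332.74
r = -4126.36 / √(706.16 × 84332.74) = -4126.36 / 7717.0206 ≈ -0.535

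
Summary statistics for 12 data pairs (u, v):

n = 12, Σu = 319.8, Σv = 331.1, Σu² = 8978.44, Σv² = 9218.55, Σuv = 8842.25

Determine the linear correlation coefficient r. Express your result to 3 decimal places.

r = (nΣuv − ΣuΣv) / √[(nΣu² − (Σu)²)(nΣv² − (Σv)²)]
Numerator: 12×8842.25 − 319.8×331.1 = 221.22
Denominator: √[(107741.28 − 102272.04)(110622.6 − 109627.21)] = √[5469.24 × 995.39] = 2333.2438
r = 221.22 / 2333.2438 ≈ 0.095

0.095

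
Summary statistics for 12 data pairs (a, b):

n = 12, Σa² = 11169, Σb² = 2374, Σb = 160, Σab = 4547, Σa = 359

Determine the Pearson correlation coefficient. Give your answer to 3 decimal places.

-0.746

r = (nΣab − ΣaΣb) / √[(nΣa² − (Σa)²)(nΣb² − (Σb)²)]
Numerator: 12×4547 − 359×160 = -2876
Denominator: √[(134028 − 128881)(28488 − 25600)] = √[5147 × 2888] = 3855.4554
r = -2876 / 3855.4554 ≈ -0.746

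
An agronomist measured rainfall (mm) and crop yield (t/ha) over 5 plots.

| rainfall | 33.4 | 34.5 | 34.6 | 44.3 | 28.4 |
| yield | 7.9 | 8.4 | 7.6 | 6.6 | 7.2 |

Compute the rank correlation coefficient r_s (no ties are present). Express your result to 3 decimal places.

-0.300

Rank rainfall: 2, 3, 4, 5, 1
Rank yield: 4, 5, 3, 1, 2
d = rank(rainfall) − rank(yield): -2, -2, 1, 4, -1; Σd² = 26
ρ = 1 − 6Σd² / [n(n²−1)] = 1 − 6×26 / (5×24) = 1 − 156/120 ≈ -0.300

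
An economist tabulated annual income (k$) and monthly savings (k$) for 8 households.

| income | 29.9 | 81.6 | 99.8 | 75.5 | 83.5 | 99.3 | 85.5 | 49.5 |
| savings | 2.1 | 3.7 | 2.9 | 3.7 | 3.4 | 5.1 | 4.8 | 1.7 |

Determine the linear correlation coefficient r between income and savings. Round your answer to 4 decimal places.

n = 8, Σx = 604.6, Σy = 27.4, Σx² = 49806.1, Σy² = 103.7, Σxy = 2218.36
nΣxy − ΣxΣy = 17746.88 − 16566.04 = 1180.84
nΣx² − (Σx)² = 398448.8 − 365541.16 = 32907.64; nΣy² − (Σy)² = 829.6 − 750.76 = 78.84
r = 1180.84 / √(32907.64 × 78.84) = 1180.84 / 1610.7260 ≈ 0.7331

0.7331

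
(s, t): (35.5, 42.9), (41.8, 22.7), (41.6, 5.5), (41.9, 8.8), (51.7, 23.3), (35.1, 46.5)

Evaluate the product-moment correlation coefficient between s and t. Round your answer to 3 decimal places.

n = 6, Σs = 247.6, Σt = 149.7, Σs² = 10398.56, Σt² = 5168.53, Σst = 5906.09
nΣst − ΣsΣt = 35436.54 − 37065.72 = -1629.18
nΣs² − (Σs)² = 62391.36 − 61305.76 = 1085.6; nΣt² − (Σt)² = 31011.18 − 22410.09 = 8601.09
r = -1629.18 / √(1085.6 × 8601.09) = -1629.18 / 3055.7067 ≈ -0.533

-0.533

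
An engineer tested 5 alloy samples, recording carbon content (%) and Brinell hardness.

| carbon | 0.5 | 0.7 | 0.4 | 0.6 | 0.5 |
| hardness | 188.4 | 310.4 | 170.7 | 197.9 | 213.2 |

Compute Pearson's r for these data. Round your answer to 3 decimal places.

0.862

n = 5, Σx = 2.7, Σy = 1080.6, Σx² = 1.51, Σy² = 245599.86, Σxy = 605.1
nΣxy − ΣxΣy = 3025.5 − 2917.62 = 107.88
nΣx² − (Σx)² = 7.55 − 7.29 = 0.26; nΣy² − (Σy)² = 1227999.3 − 1167696.36 = 60302.94
r = 107.88 / √(0.26 × 60302.94) = 107.88 / 125.2149 ≈ 0.862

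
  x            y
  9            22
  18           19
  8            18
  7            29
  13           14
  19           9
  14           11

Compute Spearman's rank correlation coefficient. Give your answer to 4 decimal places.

Rank x: 3, 6, 2, 1, 4, 7, 5
Rank y: 6, 5, 4, 7, 3, 1, 2
d = rank(x) − rank(y): -3, 1, -2, -6, 1, 6, 3; Σd² = 96
ρ = 1 − 6Σd² / [n(n²−1)] = 1 − 6×96 / (7×48) = 1 − 576/336 ≈ -0.7143

-0.7143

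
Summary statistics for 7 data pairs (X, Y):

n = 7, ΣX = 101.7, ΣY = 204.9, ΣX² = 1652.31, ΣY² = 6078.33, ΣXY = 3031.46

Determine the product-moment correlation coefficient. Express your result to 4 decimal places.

r = (nΣXY − ΣXΣY) / √[(nΣX² − (ΣX)²)(nΣY² − (ΣY)²)]
Numerator: 7×3031.46 − 101.7×204.9 = 381.89
Denominator: √[(11566.17 − 10342.89)(42548.31 − 41984.01)] = √[1223.28 × 564.3] = 830.8411
r = 381.89 / 830.8411 ≈ 0.4596

0.4596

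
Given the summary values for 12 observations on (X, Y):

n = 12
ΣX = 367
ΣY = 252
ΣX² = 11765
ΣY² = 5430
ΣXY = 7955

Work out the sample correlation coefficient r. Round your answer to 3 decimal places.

r = (nΣXY − ΣXΣY) / √[(nΣX² − (ΣX)²)(nΣY² − (ΣY)²)]
Numerator: 12×7955 − 367×252 = 2976
Denominator: √[(141180 − 134689)(65160 − 63504)] = √[6491 × 1656] = 3278.5814
r = 2976 / 3278.5814 ≈ 0.908

0.908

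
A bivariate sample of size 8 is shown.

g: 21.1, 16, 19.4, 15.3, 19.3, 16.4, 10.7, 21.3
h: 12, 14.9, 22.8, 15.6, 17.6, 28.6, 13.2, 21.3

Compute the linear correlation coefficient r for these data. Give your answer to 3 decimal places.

n = 8, Σg = 139.5, Σh = 146, Σg² = 2521.29, Σh² = 2884.86, Σgh = 2576.25
nΣgh − ΣgΣh = 20610 − 20367 = 243
nΣg² − (Σg)² = 20170.32 − 19460.25 = 710.07; nΣh² − (Σh)² = 23078.88 − 21316 = 1762.88
r = 243 / √(710.07 × 1762.88) = 243 / 1118.8245 ≈ 0.217

0.217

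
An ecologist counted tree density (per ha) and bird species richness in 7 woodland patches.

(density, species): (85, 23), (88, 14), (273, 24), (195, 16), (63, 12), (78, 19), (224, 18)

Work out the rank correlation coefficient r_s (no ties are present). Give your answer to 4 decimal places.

0.4643

Rank density: 3, 4, 7, 5, 1, 2, 6
Rank species: 6, 2, 7, 3, 1, 5, 4
d = rank(density) − rank(species): -3, 2, 0, 2, 0, -3, 2; Σd² = 30
ρ = 1 − 6Σd² / [n(n²−1)] = 1 − 6×30 / (7×48) = 1 − 180/336 ≈ 0.4643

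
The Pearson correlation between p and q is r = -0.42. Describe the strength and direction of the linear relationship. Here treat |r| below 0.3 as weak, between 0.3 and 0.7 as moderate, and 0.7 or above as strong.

r = -0.42 < 0 so the relationship is negative.
|r| = 0.42, which falls in the moderate range.

moderate negative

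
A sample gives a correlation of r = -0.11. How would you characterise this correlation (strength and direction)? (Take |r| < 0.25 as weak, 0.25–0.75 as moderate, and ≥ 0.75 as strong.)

r = -0.11 < 0 so the relationship is negative.
|r| = 0.11, which falls in the weak range.

weak negative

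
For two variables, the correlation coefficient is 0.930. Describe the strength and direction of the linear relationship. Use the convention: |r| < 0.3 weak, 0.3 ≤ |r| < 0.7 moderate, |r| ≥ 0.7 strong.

r = 0.930 > 0 so the relationship is positive.
|r| = 0.930, which falls in the strong range.

strong positive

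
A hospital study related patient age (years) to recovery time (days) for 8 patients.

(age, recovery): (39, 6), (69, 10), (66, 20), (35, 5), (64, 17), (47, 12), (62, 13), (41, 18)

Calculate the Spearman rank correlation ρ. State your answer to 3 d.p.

0.500

Rank age: 2, 8, 7, 1, 6, 4, 5, 3
Rank recovery: 2, 3, 8, 1, 6, 4, 5, 7
d = rank(age) − rank(recovery): 0, 5, -1, 0, 0, 0, 0, -4; Σd² = 42
ρ = 1 − 6Σd² / [n(n²−1)] = 1 − 6×42 / (8×63) = 1 − 252/504 ≈ 0.500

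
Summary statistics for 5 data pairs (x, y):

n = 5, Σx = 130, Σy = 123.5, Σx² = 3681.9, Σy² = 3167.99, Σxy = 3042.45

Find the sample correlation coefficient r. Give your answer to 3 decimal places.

-0.895

r = (nΣxy − ΣxΣy) / √[(nΣx² − (Σx)²)(nΣy² − (Σy)²)]
Numerator: 5×3042.45 − 130×123.5 = -842.75
Denominator: √[(18409.5 − 16900)(15839.95 − 15252.25)] = √[1509.5 × 587.7] = 941.8775
r = -842.75 / 941.8775 ≈ -0.895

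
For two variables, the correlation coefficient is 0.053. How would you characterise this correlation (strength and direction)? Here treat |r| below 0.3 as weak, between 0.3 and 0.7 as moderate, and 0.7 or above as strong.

r = 0.053 > 0 so the relationship is positive.
|r| = 0.053, which falls in the weak range.

weak positive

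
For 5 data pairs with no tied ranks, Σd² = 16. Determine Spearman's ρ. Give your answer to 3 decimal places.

0.200

ρ = 1 − 6Σd² / [n(n²−1)] = 1 − 6×16 / (5×24)
  = 1 − 96/120 = 1 − 0.8000 ≈ 0.200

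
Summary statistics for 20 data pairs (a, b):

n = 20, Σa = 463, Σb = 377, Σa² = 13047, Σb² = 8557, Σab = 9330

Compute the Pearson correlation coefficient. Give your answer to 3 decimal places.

r = (nΣab − ΣaΣb) / √[(nΣa² − (Σa)²)(nΣb² − (Σb)²)]
Numerator: 20×9330 − 463×377 = 12049
Denominator: √[(260940 − 214369)(171140 − 142129)] = √[46571 × 29011] = 36756.9215
r = 12049 / 36756.9215 ≈ 0.328

0.328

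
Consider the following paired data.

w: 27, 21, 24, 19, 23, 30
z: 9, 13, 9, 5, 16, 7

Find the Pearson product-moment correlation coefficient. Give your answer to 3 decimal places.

-0.137

n = 6, Σw = 144, Σz = 59, Σw² = 3536, Σz² = 661, Σwz = 1405
nΣwz − ΣwΣz = 8430 − 8496 = -66
nΣw² − (Σw)² = 21216 − 20736 = 480; nΣz² − (Σz)² = 3966 − 3481 = 485
r = -66 / √(480 × 485) = -66 / 482.4935 ≈ -0.137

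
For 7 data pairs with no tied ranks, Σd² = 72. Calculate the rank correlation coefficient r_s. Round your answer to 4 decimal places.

-0.2857

ρ = 1 − 6Σd² / [n(n²−1)] = 1 − 6×72 / (7×48)
  = 1 − 432/336 = 1 − 1.28571 ≈ -0.2857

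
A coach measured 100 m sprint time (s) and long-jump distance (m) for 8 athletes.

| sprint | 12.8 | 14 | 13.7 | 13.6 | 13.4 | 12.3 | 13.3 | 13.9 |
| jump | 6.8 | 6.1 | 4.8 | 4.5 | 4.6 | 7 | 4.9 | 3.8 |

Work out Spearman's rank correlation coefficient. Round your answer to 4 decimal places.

Rank sprint: 2, 8, 6, 5, 4, 1, 3, 7
Rank jump: 7, 6, 4, 2, 3, 8, 5, 1
d = rank(sprint) − rank(jump): -5, 2, 2, 3, 1, -7, -2, 6; Σd² = 132
ρ = 1 − 6Σd² / [n(n²−1)] = 1 − 6×132 / (8×63) = 1 − 792/504 ≈ -0.5714

-0.5714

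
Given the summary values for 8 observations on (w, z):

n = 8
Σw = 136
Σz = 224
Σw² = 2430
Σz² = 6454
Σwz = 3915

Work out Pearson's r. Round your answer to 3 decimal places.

0.730

r = (nΣwz − ΣwΣz) / √[(nΣw² − (Σw)²)(nΣz² − (Σz)²)]
Numerator: 8×3915 − 136×224 = 856
Denominator: √[(19440 − 18496)(51632 − 50176)] = √[944 × 1456] = 1172.3754
r = 856 / 1172.3754 ≈ 0.730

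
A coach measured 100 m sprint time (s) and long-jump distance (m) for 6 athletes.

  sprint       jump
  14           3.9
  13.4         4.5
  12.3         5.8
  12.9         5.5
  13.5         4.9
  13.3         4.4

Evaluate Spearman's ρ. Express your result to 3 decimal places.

Rank sprint: 6, 4, 1, 2, 5, 3
Rank jump: 1, 3, 6, 5, 4, 2
d = rank(sprint) − rank(jump): 5, 1, -5, -3, 1, 1; Σd² = 62
ρ = 1 − 6Σd² / [n(n²−1)] = 1 − 6×62 / (6×35) = 1 − 372/210 ≈ -0.771

-0.771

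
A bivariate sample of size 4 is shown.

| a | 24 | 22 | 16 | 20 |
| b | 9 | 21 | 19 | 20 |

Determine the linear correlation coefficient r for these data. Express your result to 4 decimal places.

n = 4, Σa = 82, Σb = 69, Σa² = 1716, Σb² = 1283, Σab = 1382
nΣab − ΣaΣb = 5528 − 5658 = -130
nΣa² − (Σa)² = 6864 − 6724 = 140; nΣb² − (Σb)² = 5132 − 4761 = 371
r = -130 / √(140 × 371) = -130 / 227.9035 ≈ -0.5704

-0.5704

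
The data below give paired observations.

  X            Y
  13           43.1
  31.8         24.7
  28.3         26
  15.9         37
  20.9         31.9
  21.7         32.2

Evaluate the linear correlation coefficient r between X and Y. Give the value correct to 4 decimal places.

n = 6, ΣX = 131.6, ΣY = 194.9, ΣX² = 3141.64, ΣY² = 6567.15, ΣXY = 4035.31
nΣXY − ΣXΣY = 24211.86 − 25648.84 = -1436.98
nΣX² − (ΣX)² = 18849.84 − 17318.56 = 1531.28; nΣY² − (ΣY)² = 39402.9 − 37986.01 = 1416.89
r = -1436.98 / √(1531.28 × 1416.89) = -1436.98 / 1472.9750 ≈ -0.9756

-0.9756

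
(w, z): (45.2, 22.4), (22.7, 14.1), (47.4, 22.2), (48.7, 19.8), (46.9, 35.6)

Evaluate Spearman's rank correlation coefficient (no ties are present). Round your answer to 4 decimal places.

Rank w: 2, 1, 4, 5, 3
Rank z: 4, 1, 3, 2, 5
d = rank(w) − rank(z): -2, 0, 1, 3, -2; Σd² = 18
ρ = 1 − 6Σd² / [n(n²−1)] = 1 − 6×18 / (5×24) = 1 − 108/120 ≈ 0.1000

0.1000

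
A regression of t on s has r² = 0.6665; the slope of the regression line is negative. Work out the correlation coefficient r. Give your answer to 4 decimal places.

-0.8164

|r| = √0.6665 = 0.8164
The association is negative, so r = −0.8164.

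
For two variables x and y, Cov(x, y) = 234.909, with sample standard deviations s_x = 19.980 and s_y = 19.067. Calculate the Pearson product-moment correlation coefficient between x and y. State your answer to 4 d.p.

r = Cov(x,y) / (s_x · s_y) = 234.909 / (19.980 × 19.067)
  = 234.909 / 380.9587 ≈ 0.6166

0.6166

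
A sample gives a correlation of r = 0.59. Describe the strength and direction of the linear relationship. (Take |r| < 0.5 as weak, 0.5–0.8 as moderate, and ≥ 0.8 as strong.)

r = 0.59 > 0 so the relationship is positive.
|r| = 0.59, which falls in the moderate range.

moderate positive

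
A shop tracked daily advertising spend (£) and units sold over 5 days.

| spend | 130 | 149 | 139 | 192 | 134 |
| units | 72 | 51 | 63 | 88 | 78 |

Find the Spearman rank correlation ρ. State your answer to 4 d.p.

0.1000

Rank spend: 1, 4, 3, 5, 2
Rank units: 3, 1, 2, 5, 4
d = rank(spend) − rank(units): -2, 3, 1, 0, -2; Σd² = 18
ρ = 1 − 6Σd² / [n(n²−1)] = 1 − 6×18 / (5×24) = 1 − 108/120 ≈ 0.1000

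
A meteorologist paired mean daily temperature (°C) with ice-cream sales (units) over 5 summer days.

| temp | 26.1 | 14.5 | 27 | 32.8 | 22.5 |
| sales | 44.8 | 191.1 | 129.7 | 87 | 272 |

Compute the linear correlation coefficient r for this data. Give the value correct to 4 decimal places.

n = 5, Σx = 122.9, Σy = 724.6, Σx² = 3202.55, Σy² = 136901.34, Σxy = 16415.73
nΣxy − ΣxΣy = 82078.65 − 89053.34 = -6974.69
nΣx² − (Σx)² = 16012.75 − 15104.41 = 908.34; nΣy² − (Σy)² = 684506.7 − 525045.16 = 159461.54
r = -6974.69 / √(908.34 × 159461.54) = -6974.69 / 12035.1691 ≈ -0.5795

-0.5795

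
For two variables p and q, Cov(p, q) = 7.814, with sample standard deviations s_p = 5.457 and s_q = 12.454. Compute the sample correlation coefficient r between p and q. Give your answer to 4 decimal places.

r = Cov(p,q) / (s_p · s_q) = 7.814 / (5.457 × 12.454)
  = 7.814 / 67.9615 ≈ 0.1150

0.1150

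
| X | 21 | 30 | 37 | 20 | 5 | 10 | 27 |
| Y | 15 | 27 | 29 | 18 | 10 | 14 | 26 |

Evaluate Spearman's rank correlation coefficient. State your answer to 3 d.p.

Rank X: 4, 6, 7, 3, 1, 2, 5
Rank Y: 3, 6, 7, 4, 1, 2, 5
d = rank(X) − rank(Y): 1, 0, 0, -1, 0, 0, 0; Σd² = 2
ρ = 1 − 6Σd² / [n(n²−1)] = 1 − 6×2 / (7×48) = 1 − 12/336 ≈ 0.964

0.964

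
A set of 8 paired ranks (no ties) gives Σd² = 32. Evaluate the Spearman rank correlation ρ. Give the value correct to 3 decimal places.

0.619

ρ = 1 − 6Σd² / [n(n²−1)] = 1 − 6×32 / (8×63)
  = 1 − 192/504 = 1 − 0.3810 ≈ 0.619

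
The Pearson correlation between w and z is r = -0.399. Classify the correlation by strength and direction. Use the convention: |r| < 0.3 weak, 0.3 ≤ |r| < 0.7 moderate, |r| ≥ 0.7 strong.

r = -0.399 < 0 so the relationship is negative.
|r| = 0.399, which falls in the moderate range.

moderate negative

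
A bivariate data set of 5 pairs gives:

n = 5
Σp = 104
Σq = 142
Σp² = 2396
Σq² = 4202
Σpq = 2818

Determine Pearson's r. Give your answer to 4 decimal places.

-0.6832

r = (nΣpq − ΣpΣq) / √[(nΣp² − (Σp)²)(nΣq² − (Σq)²)]
Numerator: 5×2818 − 104×142 = -678
Denominator: √[(11980 − 10816)(21010 − 20164)] = √[1164 × 846] = 992.3427
r = -678 / 992.3427 ≈ -0.6832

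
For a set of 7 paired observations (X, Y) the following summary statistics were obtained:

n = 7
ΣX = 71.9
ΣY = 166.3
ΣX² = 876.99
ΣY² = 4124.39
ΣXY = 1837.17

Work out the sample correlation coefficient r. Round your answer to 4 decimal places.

0.8323

r = (nΣXY − ΣXΣY) / √[(nΣX² − (ΣX)²)(nΣY² − (ΣY)²)]
Numerator: 7×1837.17 − 71.9×166.3 = 903.22
Denominator: √[(6138.93 − 5169.61)(28870.73 − 27655.69)] = √[969.32 × 1215.04] = 1085.2477
r = 903.22 / 1085.2477 ≈ 0.8323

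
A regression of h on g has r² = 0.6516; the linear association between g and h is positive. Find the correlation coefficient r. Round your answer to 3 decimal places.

0.807

|r| = √0.6516 = 0.807
The association is positive, so r = 0.807.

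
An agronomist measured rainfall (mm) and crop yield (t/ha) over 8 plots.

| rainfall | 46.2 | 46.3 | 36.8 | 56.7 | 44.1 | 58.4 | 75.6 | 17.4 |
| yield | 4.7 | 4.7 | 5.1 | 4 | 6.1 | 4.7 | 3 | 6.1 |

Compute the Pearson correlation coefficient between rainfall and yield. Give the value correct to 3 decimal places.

n = 8, Σx = 381.5, Σy = 38.4, Σx² = 20220.75, Σy² = 191.7, Σxy = 1725.66
nΣxy − ΣxΣy = 13805.28 − 14649.6 = -844.32
nΣx² − (Σx)² = 161766 − 145542.25 = 16223.75; nΣy² − (Σy)² = 1533.6 − 1474.56 = 59.04
r = -844.32 / √(16223.75 × 59.04) = -844.32 / 978.6982 ≈ -0.863

-0.863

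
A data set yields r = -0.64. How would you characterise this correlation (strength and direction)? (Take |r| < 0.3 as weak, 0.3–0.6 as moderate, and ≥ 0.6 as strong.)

r = -0.64 < 0 so the relationship is negative.
|r| = 0.64, which falls in the strong range.

strong negative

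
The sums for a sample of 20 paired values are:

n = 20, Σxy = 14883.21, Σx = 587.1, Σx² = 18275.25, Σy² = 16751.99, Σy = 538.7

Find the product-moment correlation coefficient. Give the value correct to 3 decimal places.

r = (nΣxy − ΣxΣy) / √[(nΣx² − (Σx)²)(nΣy² − (Σy)²)]
Numerator: 20×14883.21 − 587.1×538.7 = -18606.57
Denominator: √[(365505 − 344686.41)(335039.8 − 290197.69)] = √[20818.59 × 44842.11] = 30554.0423
r = -18606.57 / 30554.0423 ≈ -0.609

-0.609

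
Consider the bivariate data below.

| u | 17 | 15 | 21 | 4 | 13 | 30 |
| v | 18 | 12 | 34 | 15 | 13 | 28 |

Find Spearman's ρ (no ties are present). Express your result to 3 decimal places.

0.714

Rank u: 4, 3, 5, 1, 2, 6
Rank v: 4, 1, 6, 3, 2, 5
d = rank(u) − rank(v): 0, 2, -1, -2, 0, 1; Σd² = 10
ρ = 1 − 6Σd² / [n(n²−1)] = 1 − 6×10 / (6×35) = 1 − 60/210 ≈ 0.714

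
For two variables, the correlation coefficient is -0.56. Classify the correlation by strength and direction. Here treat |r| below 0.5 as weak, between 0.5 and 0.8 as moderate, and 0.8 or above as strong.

r = -0.56 < 0 so the relationship is negative.
|r| = 0.56, which falls in the moderate range.

moderate negative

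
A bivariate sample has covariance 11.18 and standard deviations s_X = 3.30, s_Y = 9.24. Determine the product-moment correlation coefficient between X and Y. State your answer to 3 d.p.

r = Cov(X,Y) / (s_X · s_Y) = 11.18 / (3.30 × 9.24)
  = 11.18 / 30.4920 ≈ 0.367

0.367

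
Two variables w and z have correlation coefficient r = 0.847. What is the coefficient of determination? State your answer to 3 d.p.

r² = (0.847)² = 0.717

0.717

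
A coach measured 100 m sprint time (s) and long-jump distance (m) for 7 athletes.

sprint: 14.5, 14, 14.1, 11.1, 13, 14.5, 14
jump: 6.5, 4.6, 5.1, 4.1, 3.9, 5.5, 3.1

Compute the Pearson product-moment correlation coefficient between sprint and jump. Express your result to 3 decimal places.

n = 7, Σx = 95.2, Σy = 32.8, Σx² = 1303.52, Σy² = 161.3, Σxy = 449.92
nΣxy − ΣxΣy = 3149.44 − 3122.56 = 26.88
nΣx² − (Σx)² = 9124.64 − 9063.04 = 61.6; nΣy² − (Σy)² = 1129.1 − 1075.84 = 53.26
r = 26.88 / √(61.6 × 53.26) = 26.88 / 57.2784 ≈ 0.469

0.469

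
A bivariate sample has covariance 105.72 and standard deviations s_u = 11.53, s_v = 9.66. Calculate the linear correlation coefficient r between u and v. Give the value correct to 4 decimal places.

0.9492

r = Cov(u,v) / (s_u · s_v) = 105.72 / (11.53 × 9.66)
  = 105.72 / 111.3798 ≈ 0.9492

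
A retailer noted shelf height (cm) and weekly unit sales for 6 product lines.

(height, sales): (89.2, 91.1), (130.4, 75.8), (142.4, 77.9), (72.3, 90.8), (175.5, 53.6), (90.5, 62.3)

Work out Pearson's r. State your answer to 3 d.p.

n = 6, Σx = 700.3, Σy = 451.5, Σx² = 89456.35, Σy² = 35112.15, Σxy = 50713.19
nΣxy − ΣxΣy = 304279.14 − 316185.45 = -11906.31
nΣx² − (Σx)² = 536738.1 − 490420.09 = 46318.01; nΣy² − (Σy)² = 210672.9 − 203852.25 = 6820.65
r = -11906.31 / √(46318.01 × 6820.65) = -11906.31 / 17774.1086 ≈ -0.670

-0.670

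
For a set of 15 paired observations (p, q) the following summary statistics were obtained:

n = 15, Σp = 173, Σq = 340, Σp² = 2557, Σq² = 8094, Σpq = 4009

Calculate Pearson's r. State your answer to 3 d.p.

r = (nΣpq − ΣpΣq) / √[(nΣp² − (Σp)²)(nΣq² − (Σq)²)]
Numerator: 15×4009 − 173×340 = 1315
Denominator: √[(38355 − 29929)(121410 − 115600)] = √[8426 × 5810] = 6996.7893
r = 1315 / 6996.7893 ≈ 0.188

0.188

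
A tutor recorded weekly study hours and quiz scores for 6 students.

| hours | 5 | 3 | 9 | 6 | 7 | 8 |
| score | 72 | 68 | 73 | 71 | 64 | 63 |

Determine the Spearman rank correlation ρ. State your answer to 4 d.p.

0.0286

Rank hours: 2, 1, 6, 3, 4, 5
Rank score: 5, 3, 6, 4, 2, 1
d = rank(hours) − rank(score): -3, -2, 0, -1, 2, 4; Σd² = 34
ρ = 1 − 6Σd² / [n(n²−1)] = 1 − 6×34 / (6×35) = 1 − 204/210 ≈ 0.0286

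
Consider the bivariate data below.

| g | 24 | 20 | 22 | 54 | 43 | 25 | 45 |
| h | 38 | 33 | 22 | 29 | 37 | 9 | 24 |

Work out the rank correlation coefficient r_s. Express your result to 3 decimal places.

Rank g: 3, 1, 2, 7, 5, 4, 6
Rank h: 7, 5, 2, 4, 6, 1, 3
d = rank(g) − rank(h): -4, -4, 0, 3, -1, 3, 3; Σd² = 60
ρ = 1 − 6Σd² / [n(n²−1)] = 1 − 6×60 / (7×48) = 1 − 360/336 ≈ -0.071

-0.071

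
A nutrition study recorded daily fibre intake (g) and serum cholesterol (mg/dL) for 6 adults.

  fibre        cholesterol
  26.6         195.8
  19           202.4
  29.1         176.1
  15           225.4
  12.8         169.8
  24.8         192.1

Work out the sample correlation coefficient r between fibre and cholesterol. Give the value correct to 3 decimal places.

-0.226

n = 6, Σx = 127.3, Σy = 1161.6, Σx² = 2919.25, Σy² = 226854.22, Σxy = 24496.91
nΣxy − ΣxΣy = 146981.46 − 147871.68 = -890.22
nΣx² − (Σx)² = 17515.5 − 16205.29 = 1310.21; nΣy² − (Σy)² = 1361125.32 − 1349314.56 = 11810.76
r = -890.22 / √(1310.21 × 11810.76) = -890.22 / 3933.7737 ≈ -0.226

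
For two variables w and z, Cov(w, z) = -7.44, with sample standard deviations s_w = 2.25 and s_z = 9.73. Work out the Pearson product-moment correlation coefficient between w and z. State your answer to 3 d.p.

-0.340

r = Cov(w,z) / (s_w · s_z) = -7.44 / (2.25 × 9.73)
  = -7.44 / 21.8925 ≈ -0.340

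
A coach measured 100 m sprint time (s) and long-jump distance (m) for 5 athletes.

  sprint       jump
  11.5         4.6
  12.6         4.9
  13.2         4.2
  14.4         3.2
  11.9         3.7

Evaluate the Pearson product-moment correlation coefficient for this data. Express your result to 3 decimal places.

-0.589

n = 5, Σx = 63.6, Σy = 20.6, Σx² = 814.22, Σy² = 86.74, Σxy = 260.19
nΣxy − ΣxΣy = 1300.95 − 1310.16 = -9.21
nΣx² − (Σx)² = 4071.1 − 4044.96 = 26.14; nΣy² − (Σy)² = 433.7 − 424.36 = 9.34
r = -9.21 / √(26.14 × 9.34) = -9.21 / 15.6252 ≈ -0.589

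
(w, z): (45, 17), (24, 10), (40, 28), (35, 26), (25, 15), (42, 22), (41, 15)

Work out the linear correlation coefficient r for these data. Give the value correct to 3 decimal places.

0.489

n = 7, Σw = 252, Σz = 133, Σw² = 9496, Σz² = 2783, Σwz = 4949
nΣwz − ΣwΣz = 34643 − 33516 = 1127
nΣw² − (Σw)² = 66472 − 63504 = 2968; nΣz² − (Σz)² = 19481 − 17689 = 1792
r = 1127 / √(2968 × 1792) = 1127 / 2306.2212 ≈ 0.489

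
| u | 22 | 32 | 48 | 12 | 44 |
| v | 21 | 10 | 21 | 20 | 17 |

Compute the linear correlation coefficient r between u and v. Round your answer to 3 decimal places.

n = 5, Σu = 158, Σv = 89, Σu² = 5892, Σv² = 1671, Σuv = 2778
nΣuv − ΣuΣv = 13890 − 14062 = -172
nΣu² − (Σu)² = 29460 − 24964 = 4496; nΣv² − (Σv)² = 8355 − 7921 = 434
r = -172 / √(4496 × 434) = -172 / 1396.8765 ≈ -0.123

-0.123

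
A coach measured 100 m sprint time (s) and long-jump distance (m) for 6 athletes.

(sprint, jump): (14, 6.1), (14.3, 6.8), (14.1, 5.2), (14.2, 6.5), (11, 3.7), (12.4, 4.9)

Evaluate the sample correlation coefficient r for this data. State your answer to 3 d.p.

n = 6, Σx = 80, Σy = 33.2, Σx² = 1075.7, Σy² = 190.44, Σxy = 449.72
nΣxy − ΣxΣy = 2698.32 − 2656 = 42.32
nΣx² − (Σx)² = 6454.2 − 6400 = 54.2; nΣy² − (Σy)² = 1142.64 − 1102.24 = 40.4
r = 42.32 / √(54.2 × 40.4) = 42.32 / 46.7940 ≈ 0.904

0.904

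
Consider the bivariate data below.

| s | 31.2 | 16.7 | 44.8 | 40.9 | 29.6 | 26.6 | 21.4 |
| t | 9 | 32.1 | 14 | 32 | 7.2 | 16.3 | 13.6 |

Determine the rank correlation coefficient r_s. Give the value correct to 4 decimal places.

-0.2143

Rank s: 5, 1, 7, 6, 4, 3, 2
Rank t: 2, 7, 4, 6, 1, 5, 3
d = rank(s) − rank(t): 3, -6, 3, 0, 3, -2, -1; Σd² = 68
ρ = 1 − 6Σd² / [n(n²−1)] = 1 − 6×68 / (7×48) = 1 − 408/336 ≈ -0.2143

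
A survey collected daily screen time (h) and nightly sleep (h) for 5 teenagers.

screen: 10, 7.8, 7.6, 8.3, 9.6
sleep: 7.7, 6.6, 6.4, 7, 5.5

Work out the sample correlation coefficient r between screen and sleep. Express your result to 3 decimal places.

n = 5, Σx = 43.3, Σy = 33.2, Σx² = 379.65, Σy² = 223.06, Σxy = 288.02
nΣxy − ΣxΣy = 1440.1 − 1437.56 = 2.54
nΣx² − (Σx)² = 1898.25 − 1874.89 = 23.36; nΣy² − (Σy)² = 1115.3 − 1102.24 = 13.06
r = 2.54 / √(23.36 × 13.06) = 2.54 / 17.4666 ≈ 0.145

0.145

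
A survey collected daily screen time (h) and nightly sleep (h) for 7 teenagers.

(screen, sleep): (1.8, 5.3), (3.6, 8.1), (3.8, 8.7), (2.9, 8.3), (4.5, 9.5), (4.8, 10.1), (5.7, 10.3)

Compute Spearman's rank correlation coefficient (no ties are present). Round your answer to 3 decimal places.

Rank screen: 1, 3, 4, 2, 5, 6, 7
Rank sleep: 1, 2, 4, 3, 5, 6, 7
d = rank(screen) − rank(sleep): 0, 1, 0, -1, 0, 0, 0; Σd² = 2
ρ = 1 − 6Σd² / [n(n²−1)] = 1 − 6×2 / (7×48) = 1 − 12/336 ≈ 0.964

0.964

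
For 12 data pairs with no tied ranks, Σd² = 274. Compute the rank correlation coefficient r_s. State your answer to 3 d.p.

ρ = 1 − 6Σd² / [n(n²−1)] = 1 − 6×274 / (12×143)
  = 1 − 1644/1716 = 1 − 0.9580 ≈ 0.042

0.042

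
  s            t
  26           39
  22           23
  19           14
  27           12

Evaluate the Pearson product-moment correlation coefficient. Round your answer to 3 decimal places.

0.308

n = 4, Σs = 94, Σt = 88, Σs² = 2250, Σt² = 2390, Σst = 2110
nΣst − ΣsΣt = 8440 − 8272 = 168
nΣs² − (Σs)² = 9000 − 8836 = 164; nΣt² − (Σt)² = 9560 − 7744 = 1816
r = 168 / √(164 × 1816) = 168 / 545.7325 ≈ 0.308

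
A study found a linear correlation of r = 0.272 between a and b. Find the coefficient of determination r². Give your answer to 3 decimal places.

r² = (0.272)² = 0.074

0.074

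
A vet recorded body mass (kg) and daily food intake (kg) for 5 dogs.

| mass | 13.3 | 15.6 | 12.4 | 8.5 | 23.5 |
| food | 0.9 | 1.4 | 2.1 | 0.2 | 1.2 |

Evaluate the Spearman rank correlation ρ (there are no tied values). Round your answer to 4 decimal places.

Rank mass: 3, 4, 2, 1, 5
Rank food: 2, 4, 5, 1, 3
d = rank(mass) − rank(food): 1, 0, -3, 0, 2; Σd² = 14
ρ = 1 − 6Σd² / [n(n²−1)] = 1 − 6×14 / (5×24) = 1 − 84/120 ≈ 0.3000

0.3000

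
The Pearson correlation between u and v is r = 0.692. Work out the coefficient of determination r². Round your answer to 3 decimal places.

r² = (0.692)² = 0.479

0.479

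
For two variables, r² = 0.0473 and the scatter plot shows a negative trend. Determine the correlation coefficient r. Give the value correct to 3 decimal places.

|r| = √0.0473 = 0.217
The association is negative, so r = −0.217.

-0.217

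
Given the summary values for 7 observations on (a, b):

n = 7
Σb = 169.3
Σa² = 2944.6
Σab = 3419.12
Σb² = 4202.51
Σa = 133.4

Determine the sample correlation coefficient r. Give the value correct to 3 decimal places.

0.925

r = (nΣab − ΣaΣb) / √[(nΣa² − (Σa)²)(nΣb² − (Σb)²)]
Numerator: 7×3419.12 − 133.4×169.3 = 1349.22
Denominator: √[(20612.2 − 17795.56)(29417.57 − 28662.49)] = √[2816.64 × 755.08] = 1458.3513
r = 1349.22 / 1458.3513 ≈ 0.925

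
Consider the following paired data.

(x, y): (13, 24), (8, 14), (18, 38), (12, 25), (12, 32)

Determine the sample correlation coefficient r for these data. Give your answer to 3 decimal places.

0.898

n = 5, Σx = 63, Σy = 133, Σx² = 845, Σy² = 3865, Σxy = 1792
nΣxy − ΣxΣy = 8960 − 8379 = 581
nΣx² − (Σx)² = 4225 − 3969 = 256; nΣy² − (Σy)² = 19325 − 17689 = 1636
r = 581 / √(256 × 1636) = 581 / 647.1599 ≈ 0.898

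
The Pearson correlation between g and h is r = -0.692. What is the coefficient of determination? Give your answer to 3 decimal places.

r² = (-0.692)² = 0.479

0.479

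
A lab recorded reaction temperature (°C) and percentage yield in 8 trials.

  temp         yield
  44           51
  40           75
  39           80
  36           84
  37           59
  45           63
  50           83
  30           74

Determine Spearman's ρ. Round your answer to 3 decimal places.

Rank temp: 6, 5, 4, 2, 3, 7, 8, 1
Rank yield: 1, 5, 6, 8, 2, 3, 7, 4
d = rank(temp) − rank(yield): 5, 0, -2, -6, 1, 4, 1, -3; Σd² = 92
ρ = 1 − 6Σd² / [n(n²−1)] = 1 − 6×92 / (8×63) = 1 − 552/504 ≈ -0.095

-0.095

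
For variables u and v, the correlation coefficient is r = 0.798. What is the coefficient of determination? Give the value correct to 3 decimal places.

0.637

r² = (0.798)² = 0.637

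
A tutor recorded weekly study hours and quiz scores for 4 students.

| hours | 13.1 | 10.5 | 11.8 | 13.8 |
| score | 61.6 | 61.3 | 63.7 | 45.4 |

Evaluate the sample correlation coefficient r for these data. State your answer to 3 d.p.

n = 4, Σx = 49.2, Σy = 232, Σx² = 611.54, Σy² = 13671.1, Σxy = 2828.79
nΣxy − ΣxΣy = 11315.16 − 11414.4 = -99.24
nΣx² − (Σx)² = 2446.16 − 2420.64 = 25.52; nΣy² − (Σy)² = 54684.4 − 53824 = 860.4
r = -99.24 / √(25.52 × 860.4) = -99.24 / 148.1803 ≈ -0.670

-0.670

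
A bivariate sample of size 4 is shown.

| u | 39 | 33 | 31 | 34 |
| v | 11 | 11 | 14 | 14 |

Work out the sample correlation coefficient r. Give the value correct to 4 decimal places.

-0.5937

n = 4, Σu = 137, Σv = 50, Σu² = 4727, Σv² = 634, Σuv = 1702
nΣuv − ΣuΣv = 6808 − 6850 = -42
nΣu² − (Σu)² = 18908 − 18769 = 139; nΣv² − (Σv)² = 2536 − 2500 = 36
r = -42 / √(139 × 36) = -42 / 70.7390 ≈ -0.5937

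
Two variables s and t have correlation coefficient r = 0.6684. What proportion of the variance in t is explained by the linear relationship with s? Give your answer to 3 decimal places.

0.447

r² = (0.6684)² = 0.447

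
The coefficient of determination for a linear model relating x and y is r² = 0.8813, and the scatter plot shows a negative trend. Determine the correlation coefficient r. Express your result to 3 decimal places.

-0.939

|r| = √0.8813 = 0.939
The association is negative, so r = −0.939.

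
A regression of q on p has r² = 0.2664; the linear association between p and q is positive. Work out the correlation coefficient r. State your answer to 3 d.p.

|r| = √0.2664 = 0.516
The association is positive, so r = 0.516.

0.516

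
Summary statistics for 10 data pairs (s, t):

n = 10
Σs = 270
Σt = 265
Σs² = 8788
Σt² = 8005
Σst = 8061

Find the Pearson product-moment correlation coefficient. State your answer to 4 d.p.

0.7468

r = (nΣst − ΣsΣt) / √[(nΣs² − (Σs)²)(nΣt² − (Σt)²)]
Numerator: 10×8061 − 270×265 = 9060
Denominator: √[(87880 − 72900)(80050 − 70225)] = √[14980 × 9825] = 12131.7146
r = 9060 / 12131.7146 ≈ 0.7468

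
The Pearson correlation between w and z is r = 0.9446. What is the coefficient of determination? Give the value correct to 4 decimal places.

0.8923

r² = (0.9446)² = 0.8923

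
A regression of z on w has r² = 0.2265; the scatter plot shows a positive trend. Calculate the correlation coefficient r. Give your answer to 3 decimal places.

0.476

|r| = √0.2265 = 0.476
The association is positive, so r = 0.476.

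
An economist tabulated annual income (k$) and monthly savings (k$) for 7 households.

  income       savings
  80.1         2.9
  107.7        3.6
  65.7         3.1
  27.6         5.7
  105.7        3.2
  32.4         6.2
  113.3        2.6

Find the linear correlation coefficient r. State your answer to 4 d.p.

n = 7, Σx = 532.5, Σy = 27.3, Σx² = 48152.69, Σy² = 118.91, Σxy = 1814.7
nΣxy − ΣxΣy = 12702.9 − 14537.25 = -1834.35
nΣx² − (Σx)² = 337068.83 − 283556.25 = 53512.58; nΣy² − (Σy)² = 832.37 − 745.29 = 87.08
r = -1834.35 / √(53512.58 × 87.08) = -1834.35 / 2158.6745 ≈ -0.8498

-0.8498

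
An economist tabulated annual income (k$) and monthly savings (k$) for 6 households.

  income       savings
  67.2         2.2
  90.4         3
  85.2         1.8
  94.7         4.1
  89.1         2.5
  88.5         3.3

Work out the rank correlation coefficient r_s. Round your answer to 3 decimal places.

0.771

Rank income: 1, 5, 2, 6, 4, 3
Rank savings: 2, 4, 1, 6, 3, 5
d = rank(income) − rank(savings): -1, 1, 1, 0, 1, -2; Σd² = 8
ρ = 1 − 6Σd² / [n(n²−1)] = 1 − 6×8 / (6×35) = 1 − 48/210 ≈ 0.771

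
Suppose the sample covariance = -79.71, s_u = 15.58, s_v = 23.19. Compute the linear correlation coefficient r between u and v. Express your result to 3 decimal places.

-0.221

r = Cov(u,v) / (s_u · s_v) = -79.71 / (15.58 × 23.19)
  = -79.71 / 361.3002 ≈ -0.221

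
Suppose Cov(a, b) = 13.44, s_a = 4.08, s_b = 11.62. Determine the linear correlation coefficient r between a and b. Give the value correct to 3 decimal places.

0.283

r = Cov(a,b) / (s_a · s_b) = 13.44 / (4.08 × 11.62)
  = 13.44 / 47.4096 ≈ 0.283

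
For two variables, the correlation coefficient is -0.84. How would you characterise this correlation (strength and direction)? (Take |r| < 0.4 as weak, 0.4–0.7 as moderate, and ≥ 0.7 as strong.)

strong negative

r = -0.84 < 0 so the relationship is negative.
|r| = 0.84, which falls in the strong range.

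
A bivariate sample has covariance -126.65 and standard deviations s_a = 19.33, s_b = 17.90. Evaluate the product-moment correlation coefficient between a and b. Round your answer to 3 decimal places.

r = Cov(a,b) / (s_a · s_b) = -126.65 / (19.33 × 17.90)
  = -126.65 / 346.0070 ≈ -0.366

-0.366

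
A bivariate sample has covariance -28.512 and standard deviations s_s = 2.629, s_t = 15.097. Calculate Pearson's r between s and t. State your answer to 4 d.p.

-0.7184

r = Cov(s,t) / (s_s · s_t) = -28.512 / (2.629 × 15.097)
  = -28.512 / 39.6900 ≈ -0.7184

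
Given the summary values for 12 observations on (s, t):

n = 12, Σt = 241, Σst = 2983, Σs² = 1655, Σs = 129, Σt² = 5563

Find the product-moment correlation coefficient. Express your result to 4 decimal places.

0.8907

r = (nΣst − ΣsΣt) / √[(nΣs² − (Σs)²)(nΣt² − (Σt)²)]
Numerator: 12×2983 − 129×241 = 4707
Denominator: √[(19860 − 16641)(66756 − 58081)] = √[3219 × 8675] = 5284.3945
r = 4707 / 5284.3945 ≈ 0.8907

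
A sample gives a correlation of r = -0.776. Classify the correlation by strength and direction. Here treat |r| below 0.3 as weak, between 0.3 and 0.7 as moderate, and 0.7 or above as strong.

strong negative

r = -0.776 < 0 so the relationship is negative.
|r| = 0.776, which falls in the strong range.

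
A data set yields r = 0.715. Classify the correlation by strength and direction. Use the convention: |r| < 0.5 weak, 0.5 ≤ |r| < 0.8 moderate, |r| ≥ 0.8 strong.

moderate positive

r = 0.715 > 0 so the relationship is positive.
|r| = 0.715, which falls in the moderate range.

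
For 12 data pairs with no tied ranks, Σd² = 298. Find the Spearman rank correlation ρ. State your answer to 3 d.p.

ρ = 1 − 6Σd² / [n(n²−1)] = 1 − 6×298 / (12×143)
  = 1 − 1788/1716 = 1 − 1.0420 ≈ -0.042

-0.042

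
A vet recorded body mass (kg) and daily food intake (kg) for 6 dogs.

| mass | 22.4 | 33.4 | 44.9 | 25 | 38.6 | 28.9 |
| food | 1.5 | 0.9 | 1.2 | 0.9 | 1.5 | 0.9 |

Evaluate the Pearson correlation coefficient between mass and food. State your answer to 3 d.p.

0.141

n = 6, Σx = 193.2, Σy = 6.9, Σx² = 6583.5, Σy² = 8.37, Σxy = 223.95
nΣxy − ΣxΣy = 1343.7 − 1333.08 = 10.62
nΣx² − (Σx)² = 39501 − 37326.24 = 2174.76; nΣy² − (Σy)² = 50.22 − 47.61 = 2.61
r = 10.62 / √(2174.76 × 2.61) = 10.62 / 75.3401 ≈ 0.141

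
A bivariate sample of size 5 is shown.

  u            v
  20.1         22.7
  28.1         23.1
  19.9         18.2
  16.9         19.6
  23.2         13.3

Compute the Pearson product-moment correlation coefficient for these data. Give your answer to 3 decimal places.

0.155

n = 5, Σu = 108.2, Σv = 96.9, Σu² = 2413.48, Σv² = 1941.19, Σuv = 2107.36
nΣuv − ΣuΣv = 10536.8 − 10484.58 = 52.22
nΣu² − (Σu)² = 12067.4 − 11707.24 = 360.16; nΣv² − (Σv)² = 9705.95 − 9389.61 = 316.34
r = 52.22 / √(360.16 × 316.34) = 52.22 / 337.5396 ≈ 0.155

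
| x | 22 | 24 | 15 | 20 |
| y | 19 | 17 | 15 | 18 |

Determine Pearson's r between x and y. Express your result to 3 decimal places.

n = 4, Σx = 81, Σy = 69, Σx² = 1685, Σy² = 1199, Σxy = 1411
nΣxy − ΣxΣy = 5644 − 5589 = 55
nΣx² − (Σx)² = 6740 − 6561 = 179; nΣy² − (Σy)² = 4796 − 4761 = 35
r = 55 / √(179 × 35) = 55 / 79.1518 ≈ 0.695

0.695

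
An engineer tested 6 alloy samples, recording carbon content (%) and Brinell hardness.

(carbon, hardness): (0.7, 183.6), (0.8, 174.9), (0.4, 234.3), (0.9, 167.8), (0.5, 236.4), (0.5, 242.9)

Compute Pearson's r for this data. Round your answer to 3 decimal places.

n = 6, Σx = 3.8, Σy = 1239.9, Σx² = 2.6, Σy² = 262237.67, Σxy = 752.83
nΣxy − ΣxΣy = 4516.98 − 4711.62 = -194.64
nΣx² − (Σx)² = 15.6 − 14.44 = 1.16; nΣy² − (Σy)² = 1573426.02 − 1537352.01 = 36074.01
r = -194.64 / √(1.16 × 36074.01) = -194.64 / 204.5626 ≈ -0.951

-0.951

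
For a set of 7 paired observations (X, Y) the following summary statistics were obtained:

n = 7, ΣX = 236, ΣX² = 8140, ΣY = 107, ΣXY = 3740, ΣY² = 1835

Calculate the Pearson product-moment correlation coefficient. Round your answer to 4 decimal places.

0.6931

r = (nΣXY − ΣXΣY) / √[(nΣX² − (ΣX)²)(nΣY² − (ΣY)²)]
Numerator: 7×3740 − 236×107 = 928
Denominator: √[(56980 − 55696)(12845 − 11449)] = √[1284 × 1396] = 1338.8293
r = 928 / 1338.8293 ≈ 0.6931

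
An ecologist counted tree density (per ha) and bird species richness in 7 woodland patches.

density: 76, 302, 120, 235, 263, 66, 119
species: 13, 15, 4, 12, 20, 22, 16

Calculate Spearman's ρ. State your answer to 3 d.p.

Rank density: 2, 7, 4, 5, 6, 1, 3
Rank species: 3, 4, 1, 2, 6, 7, 5
d = rank(density) − rank(species): -1, 3, 3, 3, 0, -6, -2; Σd² = 68
ρ = 1 − 6Σd² / [n(n²−1)] = 1 − 6×68 / (7×48) = 1 − 408/336 ≈ -0.214

-0.214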